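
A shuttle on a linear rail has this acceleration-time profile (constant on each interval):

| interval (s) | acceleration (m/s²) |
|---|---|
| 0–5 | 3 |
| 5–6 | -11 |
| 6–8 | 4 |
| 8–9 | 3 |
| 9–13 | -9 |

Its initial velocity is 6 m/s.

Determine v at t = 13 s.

Δv equals the area under the a-t graph; then v = v₀ + Δv.
0–5 s: 3 × 5 = 15 m/s
5–6 s: -11 × 1 = -11 m/s
6–8 s: 4 × 2 = 8 m/s
8–9 s: 3 × 1 = 3 m/s
9–13 s: -9 × 4 = -36 m/s
Δv = -21 m/s, so v(13) = 6 + (-21) = -15 m/s.

-15 m/s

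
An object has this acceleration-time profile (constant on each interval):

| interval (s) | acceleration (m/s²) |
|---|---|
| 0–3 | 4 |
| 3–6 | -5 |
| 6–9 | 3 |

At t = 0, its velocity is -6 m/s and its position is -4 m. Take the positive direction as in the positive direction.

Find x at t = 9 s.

On each constant-a segment, Δv = aΔt and Δx = v₀Δt + ½aΔt²; chain segment to segment.
0–3 s: v starts -6 m/s; Δx = -6·3 + ½·4·3² = 0 m; v ends 6 m/s.
3–6 s: v starts 6 m/s; Δx = 6·3 + ½·-5·3² = -4.5 m; v ends -9 m/s.
6–9 s: v starts -9 m/s; Δx = -9·3 + ½·3·3² = -13.5 m; v ends 0 m/s.
x(9) = -4 + Σ Δx = -22 m.

-22 m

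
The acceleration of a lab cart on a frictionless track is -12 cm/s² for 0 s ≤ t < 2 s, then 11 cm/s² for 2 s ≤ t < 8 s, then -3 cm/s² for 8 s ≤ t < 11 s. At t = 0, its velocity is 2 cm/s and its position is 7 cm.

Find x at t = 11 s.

171.5 cm

On each constant-a segment, Δv = aΔt and Δx = v₀Δt + ½aΔt²; chain segment to segment.
0–2 s: v starts 2 cm/s; Δx = 2·2 + ½·-12·2² = -20 cm; v ends -22 cm/s.
2–8 s: v starts -22 cm/s; Δx = -22·6 + ½·11·6² = 66 cm; v ends 44 cm/s.
8–11 s: v starts 44 cm/s; Δx = 44·3 + ½·-3·3² = 118.5 cm; v ends 35 cm/s.
x(11) = 7 + Σ Δx = 171.5 cm.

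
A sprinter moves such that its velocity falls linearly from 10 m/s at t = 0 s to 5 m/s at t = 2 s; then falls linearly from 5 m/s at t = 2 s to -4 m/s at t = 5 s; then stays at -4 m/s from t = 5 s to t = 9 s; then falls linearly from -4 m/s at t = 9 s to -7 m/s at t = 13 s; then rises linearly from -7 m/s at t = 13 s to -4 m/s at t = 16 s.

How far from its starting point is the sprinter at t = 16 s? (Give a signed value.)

-38 m

Displacement is the signed area under the v-t curve.
0–2 s: ½(10 + 5)(2) = 15 m
2–5 s: ½(5 + -4)(3) = 1.5 m
5–9 s: -4 × 4 = -16 m
9–13 s: ½(-4 + -7)(4) = -22 m
13–16 s: ½(-7 + -4)(3) = -16.5 m
Net displacement = -38 m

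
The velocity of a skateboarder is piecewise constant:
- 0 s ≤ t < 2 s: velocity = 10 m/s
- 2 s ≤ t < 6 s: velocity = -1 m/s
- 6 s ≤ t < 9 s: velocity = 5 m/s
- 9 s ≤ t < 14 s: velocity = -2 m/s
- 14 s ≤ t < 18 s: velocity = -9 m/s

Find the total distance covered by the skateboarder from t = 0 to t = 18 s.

85 m

Total distance travelled is ∫|v| dt — sum the magnitudes of each area piece.
0–2 s: |10| × 2 = 20 m
2–6 s: |-1| × 4 = 4 m
6–9 s: |5| × 3 = 15 m
9–14 s: |-2| × 5 = 10 m
14–18 s: |-9| × 4 = 36 m
Total distance = 85 m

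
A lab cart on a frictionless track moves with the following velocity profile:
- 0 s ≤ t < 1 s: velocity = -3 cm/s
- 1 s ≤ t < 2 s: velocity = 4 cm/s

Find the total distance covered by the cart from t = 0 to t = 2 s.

Distance (not displacement) is the total path length: add the absolute areas under v-t.
0–1 s: |-3| × 1 = 3 cm
1–2 s: |4| × 1 = 4 cm
Total distance = 7 cm

7 cm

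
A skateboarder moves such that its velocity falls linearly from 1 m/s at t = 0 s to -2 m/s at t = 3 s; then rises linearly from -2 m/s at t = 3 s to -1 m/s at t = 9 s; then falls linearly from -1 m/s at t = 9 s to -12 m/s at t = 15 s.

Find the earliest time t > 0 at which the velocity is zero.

t = 1 s

v changes sign on 0–3 s (from 1 to -2); the graph is linear there, so v = 0 at t = 0 + (-1)·(3 − 0)/(-2 − 1) = 1 s.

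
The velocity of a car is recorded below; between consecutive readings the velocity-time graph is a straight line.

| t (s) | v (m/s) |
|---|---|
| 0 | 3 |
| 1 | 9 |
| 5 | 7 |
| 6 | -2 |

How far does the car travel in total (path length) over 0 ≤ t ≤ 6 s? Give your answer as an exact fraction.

737/18 m

Distance (not displacement) is the total path length: add the absolute areas under v-t.
0–1 s: |½(3 + 9)(1)| = 6 m
1–5 s: |½(9 + 7)(4)| = 32 m
5–6 s: v = 0 at t = 52/9 s; triangle areas 49/18 + 2/9 = 53/18 m
Total distance = 737/18 m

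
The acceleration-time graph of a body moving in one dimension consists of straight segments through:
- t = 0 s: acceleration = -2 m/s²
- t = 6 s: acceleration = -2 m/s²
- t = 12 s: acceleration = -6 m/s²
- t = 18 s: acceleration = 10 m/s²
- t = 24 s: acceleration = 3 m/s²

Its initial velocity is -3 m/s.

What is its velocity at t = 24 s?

Δv equals the area under the a-t graph; then v = v₀ + Δv.
0–6 s: -2 × 6 = -12 m/s
6–12 s: ½(-2 + -6)(6) = -24 m/s
12–18 s: ½(-6 + 10)(6) = 12 m/s
18–24 s: ½(10 + 3)(6) = 39 m/s
Δv = 15 m/s, so v(24) = -3 + (15) = 12 m/s.

12 m/s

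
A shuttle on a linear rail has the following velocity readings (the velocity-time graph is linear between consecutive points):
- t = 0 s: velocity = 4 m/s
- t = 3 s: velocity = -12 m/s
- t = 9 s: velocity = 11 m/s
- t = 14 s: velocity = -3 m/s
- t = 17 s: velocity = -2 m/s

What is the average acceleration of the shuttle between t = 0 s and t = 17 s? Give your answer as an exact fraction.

-6/17 m/s²

Average acceleration = Δv/Δt = (-2 − 4)/(17 − 0) = -6/17 m/s².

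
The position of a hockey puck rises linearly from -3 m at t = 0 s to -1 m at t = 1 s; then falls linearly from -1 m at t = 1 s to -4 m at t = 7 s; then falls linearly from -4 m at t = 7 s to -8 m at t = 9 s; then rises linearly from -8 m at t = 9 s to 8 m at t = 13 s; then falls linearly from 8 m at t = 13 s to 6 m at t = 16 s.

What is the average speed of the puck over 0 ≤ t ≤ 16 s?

1.6875 m/s

Average speed = (total path length)/(elapsed time); on a piecewise-linear x-t graph the path length is Σ|Δx|.
0–1 s: |Δx| = |-1 − -3| = 2 m
1–7 s: |Δx| = |-4 − -1| = 3 m
7–9 s: |Δx| = |-8 − -4| = 4 m
9–13 s: |Δx| = |8 − -8| = 16 m
13–16 s: |Δx| = |6 − 8| = 2 m
Total path = 27 m; average speed = 27/16 = 1.6875 m/s.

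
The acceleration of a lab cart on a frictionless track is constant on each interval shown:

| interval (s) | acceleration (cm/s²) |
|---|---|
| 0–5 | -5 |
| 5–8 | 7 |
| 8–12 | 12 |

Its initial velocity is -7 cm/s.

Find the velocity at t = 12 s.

37 cm/s

Δv equals the area under the a-t graph; then v = v₀ + Δv.
0–5 s: -5 × 5 = -25 cm/s
5–8 s: 7 × 3 = 21 cm/s
8–12 s: 12 × 4 = 48 cm/s
Δv = 44 cm/s, so v(12) = -7 + (44) = 37 cm/s.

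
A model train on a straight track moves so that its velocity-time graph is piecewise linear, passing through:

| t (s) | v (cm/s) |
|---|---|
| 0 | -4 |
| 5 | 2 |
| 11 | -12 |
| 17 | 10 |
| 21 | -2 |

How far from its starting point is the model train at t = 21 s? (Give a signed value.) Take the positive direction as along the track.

-25 cm

Net displacement equals the area under the velocity-time graph (areas below the axis count negative).
0–5 s: ½(-4 + 2)(5) = -5 cm
5–11 s: ½(2 + -12)(6) = -30 cm
11–17 s: ½(-12 + 10)(6) = -6 cm
17–21 s: ½(10 + -2)(4) = 16 cm
Net displacement = -25 cm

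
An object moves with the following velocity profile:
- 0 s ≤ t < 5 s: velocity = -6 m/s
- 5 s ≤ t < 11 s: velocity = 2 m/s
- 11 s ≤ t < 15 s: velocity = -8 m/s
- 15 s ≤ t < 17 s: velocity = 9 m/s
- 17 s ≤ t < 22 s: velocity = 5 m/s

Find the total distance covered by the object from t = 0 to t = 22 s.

Total distance travelled is ∫|v| dt — sum the magnitudes of each area piece.
0–5 s: |-6| × 5 = 30 m
5–11 s: |2| × 6 = 12 m
11–15 s: |-8| × 4 = 32 m
15–17 s: |9| × 2 = 18 m
17–22 s: |5| × 5 = 25 m
Total distance = 117 m

117 m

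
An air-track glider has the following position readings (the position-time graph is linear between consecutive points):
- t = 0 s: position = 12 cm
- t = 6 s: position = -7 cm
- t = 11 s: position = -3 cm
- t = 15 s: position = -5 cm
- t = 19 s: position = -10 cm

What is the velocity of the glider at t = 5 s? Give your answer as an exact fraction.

Velocity is the slope of the x-t graph on 0–6 s: (-7 − 12)/(6 − 0) = -19/6 cm/s.

-19/6 cm/s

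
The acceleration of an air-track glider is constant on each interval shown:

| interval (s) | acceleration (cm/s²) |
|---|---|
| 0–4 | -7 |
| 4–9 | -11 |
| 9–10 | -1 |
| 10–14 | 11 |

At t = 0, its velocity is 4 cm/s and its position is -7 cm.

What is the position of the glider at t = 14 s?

-616 cm

On each constant-a segment, Δv = aΔt and Δx = v₀Δt + ½aΔt²; chain segment to segment.
0–4 s: v starts 4 cm/s; Δx = 4·4 + ½·-7·4² = -40 cm; v ends -24 cm/s.
4–9 s: v starts -24 cm/s; Δx = -24·5 + ½·-11·5² = -257.5 cm; v ends -79 cm/s.
9–10 s: v starts -79 cm/s; Δx = -79·1 + ½·-1·1² = -79.5 cm; v ends -80 cm/s.
10–14 s: v starts -80 cm/s; Δx = -80·4 + ½·11·4² = -232 cm; v ends -36 cm/s.
x(14) = -7 + Σ Δx = -616 cm.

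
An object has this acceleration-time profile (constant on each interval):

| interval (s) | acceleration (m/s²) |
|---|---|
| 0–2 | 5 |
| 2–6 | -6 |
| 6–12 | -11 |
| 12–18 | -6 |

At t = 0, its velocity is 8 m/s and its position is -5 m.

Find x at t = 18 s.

On each constant-a segment, Δv = aΔt and Δx = v₀Δt + ½aΔt²; chain segment to segment.
0–2 s: v starts 8 m/s; Δx = 8·2 + ½·5·2² = 26 m; v ends 18 m/s.
2–6 s: v starts 18 m/s; Δx = 18·4 + ½·-6·4² = 24 m; v ends -6 m/s.
6–12 s: v starts -6 m/s; Δx = -6·6 + ½·-11·6² = -234 m; v ends -72 m/s.
12–18 s: v starts -72 m/s; Δx = -72·6 + ½·-6·6² = -540 m; v ends -108 m/s.
x(18) = -5 + Σ Δx = -729 m.

-729 m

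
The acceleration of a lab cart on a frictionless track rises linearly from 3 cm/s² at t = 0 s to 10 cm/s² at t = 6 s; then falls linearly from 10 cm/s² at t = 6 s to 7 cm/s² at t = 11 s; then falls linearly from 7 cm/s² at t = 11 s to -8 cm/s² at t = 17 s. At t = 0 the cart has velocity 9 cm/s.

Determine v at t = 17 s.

87.5 cm/s

Δv equals the area under the a-t graph; then v = v₀ + Δv.
0–6 s: ½(3 + 10)(6) = 39 cm/s
6–11 s: ½(10 + 7)(5) = 42.5 cm/s
11–17 s: ½(7 + -8)(6) = -3 cm/s
Δv = 78.5 cm/s, so v(17) = 9 + (78.5) = 87.5 cm/s.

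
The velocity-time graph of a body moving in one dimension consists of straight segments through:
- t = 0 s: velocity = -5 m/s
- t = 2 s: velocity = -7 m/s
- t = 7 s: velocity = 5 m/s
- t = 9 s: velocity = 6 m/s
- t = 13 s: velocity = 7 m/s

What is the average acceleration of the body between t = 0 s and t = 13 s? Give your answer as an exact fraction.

12/13 m/s²

Average acceleration = Δv/Δt = (7 − -5)/(13 − 0) = 12/13 m/s².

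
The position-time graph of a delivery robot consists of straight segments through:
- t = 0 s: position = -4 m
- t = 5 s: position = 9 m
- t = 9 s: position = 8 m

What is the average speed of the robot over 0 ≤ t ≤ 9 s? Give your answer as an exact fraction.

14/9 m/s

Average speed = (total path length)/(elapsed time); on a piecewise-linear x-t graph the path length is Σ|Δx|.
0–5 s: |Δx| = |9 − -4| = 13 m
5–9 s: |Δx| = |8 − 9| = 1 m
Total path = 14 m; average speed = 14/9 = 14/9 m/s.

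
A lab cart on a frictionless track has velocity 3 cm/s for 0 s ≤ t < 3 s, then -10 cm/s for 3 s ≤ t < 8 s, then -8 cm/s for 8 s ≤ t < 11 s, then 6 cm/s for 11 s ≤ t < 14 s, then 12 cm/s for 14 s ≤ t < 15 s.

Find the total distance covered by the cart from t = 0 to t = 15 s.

113 cm

Total distance travelled is ∫|v| dt — sum the magnitudes of each area piece.
0–3 s: |3| × 3 = 9 cm
3–8 s: |-10| × 5 = 50 cm
8–11 s: |-8| × 3 = 24 cm
11–14 s: |6| × 3 = 18 cm
14–15 s: |12| × 1 = 12 cm
Total distance = 113 cm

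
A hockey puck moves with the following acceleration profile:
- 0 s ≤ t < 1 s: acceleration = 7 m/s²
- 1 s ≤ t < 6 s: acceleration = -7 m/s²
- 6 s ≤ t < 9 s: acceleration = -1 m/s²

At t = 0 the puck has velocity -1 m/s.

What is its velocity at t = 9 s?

Δv equals the area under the a-t graph; then v = v₀ + Δv.
0–1 s: 7 × 1 = 7 m/s
1–6 s: -7 × 5 = -35 m/s
6–9 s: -1 × 3 = -3 m/s
Δv = -31 m/s, so v(9) = -1 + (-31) = -32 m/s.

-32 m/s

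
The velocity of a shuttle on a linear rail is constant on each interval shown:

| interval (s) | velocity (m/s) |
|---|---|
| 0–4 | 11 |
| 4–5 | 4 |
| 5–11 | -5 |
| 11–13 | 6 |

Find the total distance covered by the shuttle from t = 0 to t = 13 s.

90 m

Total distance travelled is ∫|v| dt — sum the magnitudes of each area piece.
0–4 s: |11| × 4 = 44 m
4–5 s: |4| × 1 = 4 m
5–11 s: |-5| × 6 = 30 m
11–13 s: |6| × 2 = 12 m
Total distance = 90 m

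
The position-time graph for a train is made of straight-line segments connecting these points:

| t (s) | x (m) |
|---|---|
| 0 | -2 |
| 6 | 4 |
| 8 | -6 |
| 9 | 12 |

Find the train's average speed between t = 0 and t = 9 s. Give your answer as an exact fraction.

Average speed = (total path length)/(elapsed time); on a piecewise-linear x-t graph the path length is Σ|Δx|.
0–6 s: |Δx| = |4 − -2| = 6 m
6–8 s: |Δx| = |-6 − 4| = 10 m
8–9 s: |Δx| = |12 − -6| = 18 m
Total path = 34 m; average speed = 34/9 = 34/9 m/s.

34/9 m/s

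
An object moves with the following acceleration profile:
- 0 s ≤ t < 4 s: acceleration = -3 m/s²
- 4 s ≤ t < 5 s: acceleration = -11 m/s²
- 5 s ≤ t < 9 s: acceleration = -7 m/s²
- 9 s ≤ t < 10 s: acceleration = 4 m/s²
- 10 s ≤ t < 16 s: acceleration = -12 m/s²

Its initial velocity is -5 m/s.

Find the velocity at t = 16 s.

-124 m/s

Δv equals the area under the a-t graph; then v = v₀ + Δv.
0–4 s: -3 × 4 = -12 m/s
4–5 s: -11 × 1 = -11 m/s
5–9 s: -7 × 4 = -28 m/s
9–10 s: 4 × 1 = 4 m/s
10–16 s: -12 × 6 = -72 m/s
Δv = -119 m/s, so v(16) = -5 + (-119) = -124 m/s.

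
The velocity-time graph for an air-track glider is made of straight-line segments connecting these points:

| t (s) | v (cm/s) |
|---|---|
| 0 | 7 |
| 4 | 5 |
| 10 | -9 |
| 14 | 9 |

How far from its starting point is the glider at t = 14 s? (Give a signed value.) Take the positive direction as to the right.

Net displacement equals the area under the velocity-time graph (areas below the axis count negative).
0–4 s: ½(7 + 5)(4) = 24 cm
4–10 s: ½(5 + -9)(6) = -12 cm
10–14 s: ½(-9 + 9)(4) = 0 cm
Net displacement = 12 cm

12 cm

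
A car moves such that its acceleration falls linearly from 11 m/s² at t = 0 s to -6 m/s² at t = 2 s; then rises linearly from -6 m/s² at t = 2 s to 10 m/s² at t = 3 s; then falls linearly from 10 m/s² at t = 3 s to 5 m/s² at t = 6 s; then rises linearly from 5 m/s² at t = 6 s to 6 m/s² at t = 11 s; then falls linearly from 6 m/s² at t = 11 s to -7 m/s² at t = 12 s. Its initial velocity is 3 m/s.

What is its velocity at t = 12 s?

Δv equals the area under the a-t graph; then v = v₀ + Δv.
0–2 s: ½(11 + -6)(2) = 5 m/s
2–3 s: ½(-6 + 10)(1) = 2 m/s
3–6 s: ½(10 + 5)(3) = 22.5 m/s
6–11 s: ½(5 + 6)(5) = 27.5 m/s
11–12 s: ½(6 + -7)(1) = -0.5 m/s
Δv = 56.5 m/s, so v(12) = 3 + (56.5) = 59.5 m/s.

59.5 m/s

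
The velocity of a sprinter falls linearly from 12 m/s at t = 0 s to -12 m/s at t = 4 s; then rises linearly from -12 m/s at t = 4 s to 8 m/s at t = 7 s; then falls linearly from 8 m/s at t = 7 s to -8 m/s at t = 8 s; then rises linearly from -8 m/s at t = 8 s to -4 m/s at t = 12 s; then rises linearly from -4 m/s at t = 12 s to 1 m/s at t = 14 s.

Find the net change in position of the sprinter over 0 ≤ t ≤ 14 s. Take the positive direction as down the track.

Displacement is the signed area under the v-t curve.
0–4 s: ½(12 + -12)(4) = 0 m
4–7 s: ½(-12 + 8)(3) = -6 m
7–8 s: ½(8 + -8)(1) = 0 m
8–12 s: ½(-8 + -4)(4) = -24 m
12–14 s: ½(-4 + 1)(2) = -3 m
Net displacement = -33 m

-33 m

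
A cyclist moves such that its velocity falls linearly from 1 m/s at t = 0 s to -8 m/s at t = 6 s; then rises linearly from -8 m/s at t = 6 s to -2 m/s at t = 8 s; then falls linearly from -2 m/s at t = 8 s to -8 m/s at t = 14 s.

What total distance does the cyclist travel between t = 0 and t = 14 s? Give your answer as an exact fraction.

185/3 m

Total distance travelled is ∫|v| dt — sum the magnitudes of each area piece.
0–6 s: v = 0 at t = 2/3 s; triangle areas 1/3 + 64/3 = 65/3 m
6–8 s: |½(-8 + -2)(2)| = 10 m
8–14 s: |½(-2 + -8)(6)| = 30 m
Total distance = 185/3 m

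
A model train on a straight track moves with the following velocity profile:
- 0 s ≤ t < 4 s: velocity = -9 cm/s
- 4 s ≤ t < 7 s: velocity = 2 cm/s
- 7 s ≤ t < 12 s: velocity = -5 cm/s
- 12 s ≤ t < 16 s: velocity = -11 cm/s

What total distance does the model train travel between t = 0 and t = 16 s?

111 cm

Distance (not displacement) is the total path length: add the absolute areas under v-t.
0–4 s: |-9| × 4 = 36 cm
4–7 s: |2| × 3 = 6 cm
7–12 s: |-5| × 5 = 25 cm
12–16 s: |-11| × 4 = 44 cm
Total distance = 111 cm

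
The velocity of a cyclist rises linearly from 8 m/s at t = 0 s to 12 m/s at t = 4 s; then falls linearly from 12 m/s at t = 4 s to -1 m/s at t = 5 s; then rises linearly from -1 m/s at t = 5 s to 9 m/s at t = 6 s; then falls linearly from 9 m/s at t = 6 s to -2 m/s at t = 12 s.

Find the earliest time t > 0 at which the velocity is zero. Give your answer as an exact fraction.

t = 64/13 s

v changes sign on 4–5 s (from 12 to -1); the graph is linear there, so v = 0 at t = 4 + (-12)·(5 − 4)/(-1 − 12) = 64/13 s.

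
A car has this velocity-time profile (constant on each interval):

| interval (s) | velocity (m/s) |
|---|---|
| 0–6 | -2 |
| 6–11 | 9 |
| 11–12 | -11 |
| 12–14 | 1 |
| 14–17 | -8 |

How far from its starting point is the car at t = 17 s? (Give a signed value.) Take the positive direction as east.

Displacement is the signed area under the v-t curve.
0–6 s: -2 × 6 = -12 m
6–11 s: 9 × 5 = 45 m
11–12 s: -11 × 1 = -11 m
12–14 s: 1 × 2 = 2 m
14–17 s: -8 × 3 = -24 m
Net displacement = 0 m

0 m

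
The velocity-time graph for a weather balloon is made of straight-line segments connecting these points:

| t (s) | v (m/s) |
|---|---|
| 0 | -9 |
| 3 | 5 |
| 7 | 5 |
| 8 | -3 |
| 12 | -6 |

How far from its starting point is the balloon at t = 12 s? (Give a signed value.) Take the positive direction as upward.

-3 m

Displacement is the signed area under the v-t curve.
0–3 s: ½(-9 + 5)(3) = -6 m
3–7 s: 5 × 4 = 20 m
7–8 s: ½(5 + -3)(1) = 1 m
8–12 s: ½(-3 + -6)(4) = -18 m
Net displacement = -3 m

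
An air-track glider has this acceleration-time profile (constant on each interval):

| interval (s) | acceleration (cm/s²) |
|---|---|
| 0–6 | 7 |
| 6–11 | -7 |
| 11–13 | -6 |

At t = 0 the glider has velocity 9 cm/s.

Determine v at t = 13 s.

4 cm/s

Δv equals the area under the a-t graph; then v = v₀ + Δv.
0–6 s: 7 × 6 = 42 cm/s
6–11 s: -7 × 5 = -35 cm/s
11–13 s: -6 × 2 = -12 cm/s
Δv = -5 cm/s, so v(13) = 9 + (-5) = 4 cm/s.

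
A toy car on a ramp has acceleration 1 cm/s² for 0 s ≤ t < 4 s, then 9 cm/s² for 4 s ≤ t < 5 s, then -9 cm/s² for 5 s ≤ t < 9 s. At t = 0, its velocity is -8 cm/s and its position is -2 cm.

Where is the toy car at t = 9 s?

On each constant-a segment, Δv = aΔt and Δx = v₀Δt + ½aΔt²; chain segment to segment.
0–4 s: v starts -8 cm/s; Δx = -8·4 + ½·1·4² = -24 cm; v ends -4 cm/s.
4–5 s: v starts -4 cm/s; Δx = -4·1 + ½·9·1² = 0.5 cm; v ends 5 cm/s.
5–9 s: v starts 5 cm/s; Δx = 5·4 + ½·-9·4² = -52 cm; v ends -31 cm/s.
x(9) = -2 + Σ Δx = -77.5 cm.

-77.5 cm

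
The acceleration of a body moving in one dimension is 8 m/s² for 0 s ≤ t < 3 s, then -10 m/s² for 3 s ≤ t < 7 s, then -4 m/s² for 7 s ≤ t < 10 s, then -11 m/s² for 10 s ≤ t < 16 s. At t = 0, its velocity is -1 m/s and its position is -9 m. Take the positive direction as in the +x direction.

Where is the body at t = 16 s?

On each constant-a segment, Δv = aΔt and Δx = v₀Δt + ½aΔt²; chain segment to segment.
0–3 s: v starts -1 m/s; Δx = -1·3 + ½·8·3² = 33 m; v ends 23 m/s.
3–7 s: v starts 23 m/s; Δx = 23·4 + ½·-10·4² = 12 m; v ends -17 m/s.
7–10 s: v starts -17 m/s; Δx = -17·3 + ½·-4·3² = -69 m; v ends -29 m/s.
10–16 s: v starts -29 m/s; Δx = -29·6 + ½·-11·6² = -372 m; v ends -95 m/s.
x(16) = -9 + Σ Δx = -405 m.

-405 m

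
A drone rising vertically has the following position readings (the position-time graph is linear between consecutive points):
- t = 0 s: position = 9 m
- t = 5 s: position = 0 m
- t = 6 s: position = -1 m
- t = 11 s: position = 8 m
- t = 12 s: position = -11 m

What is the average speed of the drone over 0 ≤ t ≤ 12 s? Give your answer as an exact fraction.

Average speed = (total path length)/(elapsed time); on a piecewise-linear x-t graph the path length is Σ|Δx|.
0–5 s: |Δx| = |0 − 9| = 9 m
5–6 s: |Δx| = |-1 − 0| = 1 m
6–11 s: |Δx| = |8 − -1| = 9 m
11–12 s: |Δx| = |-11 − 8| = 19 m
Total path = 38 m; average speed = 38/12 = 19/6 m/s.

19/6 m/s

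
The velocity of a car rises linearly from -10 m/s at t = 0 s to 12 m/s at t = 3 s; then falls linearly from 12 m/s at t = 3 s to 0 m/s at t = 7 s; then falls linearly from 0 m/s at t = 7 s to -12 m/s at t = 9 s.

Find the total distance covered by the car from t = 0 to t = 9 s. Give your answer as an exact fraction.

579/11 m

Distance (not displacement) is the total path length: add the absolute areas under v-t.
0–3 s: v = 0 at t = 15/11 s; triangle areas 75/11 + 108/11 = 183/11 m
3–7 s: |½(12 + 0)(4)| = 24 m
7–9 s: |½(0 + -12)(2)| = 12 m
Total distance = 579/11 m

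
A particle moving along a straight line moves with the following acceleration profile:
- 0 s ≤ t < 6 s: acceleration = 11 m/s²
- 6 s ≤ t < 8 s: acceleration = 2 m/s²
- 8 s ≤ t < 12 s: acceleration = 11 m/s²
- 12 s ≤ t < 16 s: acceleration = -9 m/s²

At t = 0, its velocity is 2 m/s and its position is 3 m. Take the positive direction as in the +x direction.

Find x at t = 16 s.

1121 m

On each constant-a segment, Δv = aΔt and Δx = v₀Δt + ½aΔt²; chain segment to segment.
0–6 s: v starts 2 m/s; Δx = 2·6 + ½·11·6² = 210 m; v ends 68 m/s.
6–8 s: v starts 68 m/s; Δx = 68·2 + ½·2·2² = 140 m; v ends 72 m/s.
8–12 s: v starts 72 m/s; Δx = 72·4 + ½·11·4² = 376 m; v ends 116 m/s.
12–16 s: v starts 116 m/s; Δx = 116·4 + ½·-9·4² = 392 m; v ends 80 m/s.
x(16) = 3 + Σ Δx = 1121 m.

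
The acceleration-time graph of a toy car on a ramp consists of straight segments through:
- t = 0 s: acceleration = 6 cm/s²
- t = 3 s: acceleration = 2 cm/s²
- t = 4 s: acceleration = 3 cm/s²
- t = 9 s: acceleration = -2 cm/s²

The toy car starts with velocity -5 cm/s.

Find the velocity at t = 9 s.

12 cm/s

Δv equals the area under the a-t graph; then v = v₀ + Δv.
0–3 s: ½(6 + 2)(3) = 12 cm/s
3–4 s: ½(2 + 3)(1) = 2.5 cm/s
4–9 s: ½(3 + -2)(5) = 2.5 cm/s
Δv = 17 cm/s, so v(9) = -5 + (17) = 12 cm/s.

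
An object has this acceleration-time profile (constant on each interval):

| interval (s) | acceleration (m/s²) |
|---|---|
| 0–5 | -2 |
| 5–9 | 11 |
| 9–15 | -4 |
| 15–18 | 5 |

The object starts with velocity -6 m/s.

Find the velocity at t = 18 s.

19 m/s

Δv equals the area under the a-t graph; then v = v₀ + Δv.
0–5 s: -2 × 5 = -10 m/s
5–9 s: 11 × 4 = 44 m/s
9–15 s: -4 × 6 = -24 m/s
15–18 s: 5 × 3 = 15 m/s
Δv = 25 m/s, so v(18) = -6 + (25) = 19 m/s.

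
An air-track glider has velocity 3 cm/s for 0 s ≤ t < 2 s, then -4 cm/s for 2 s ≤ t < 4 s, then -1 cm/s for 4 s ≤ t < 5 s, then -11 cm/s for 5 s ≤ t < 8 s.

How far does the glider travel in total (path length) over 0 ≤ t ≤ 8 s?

Total distance travelled is ∫|v| dt — sum the magnitudes of each area piece.
0–2 s: |3| × 2 = 6 cm
2–4 s: |-4| × 2 = 8 cm
4–5 s: |-1| × 1 = 1 cm
5–8 s: |-11| × 3 = 33 cm
Total distance = 48 cm

48 cm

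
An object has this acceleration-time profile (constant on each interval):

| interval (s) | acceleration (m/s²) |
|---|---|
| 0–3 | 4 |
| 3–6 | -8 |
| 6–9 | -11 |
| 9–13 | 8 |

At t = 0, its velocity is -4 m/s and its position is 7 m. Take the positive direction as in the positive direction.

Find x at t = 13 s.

On each constant-a segment, Δv = aΔt and Δx = v₀Δt + ½aΔt²; chain segment to segment.
0–3 s: v starts -4 m/s; Δx = -4·3 + ½·4·3² = 6 m; v ends 8 m/s.
3–6 s: v starts 8 m/s; Δx = 8·3 + ½·-8·3² = -12 m; v ends -16 m/s.
6–9 s: v starts -16 m/s; Δx = -16·3 + ½·-11·3² = -97.5 m; v ends -49 m/s.
9–13 s: v starts -49 m/s; Δx = -49·4 + ½·8·4² = -132 m; v ends -17 m/s.
x(13) = 7 + Σ Δx = -228.5 m.

-228.5 m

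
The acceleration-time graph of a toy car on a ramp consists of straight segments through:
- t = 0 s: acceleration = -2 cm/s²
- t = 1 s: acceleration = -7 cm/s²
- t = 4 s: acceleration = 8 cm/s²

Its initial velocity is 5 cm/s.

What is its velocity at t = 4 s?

2 cm/s

Δv equals the area under the a-t graph; then v = v₀ + Δv.
0–1 s: ½(-2 + -7)(1) = -4.5 cm/s
1–4 s: ½(-7 + 8)(3) = 1.5 cm/s
Δv = -3 cm/s, so v(4) = 5 + (-3) = 2 cm/s.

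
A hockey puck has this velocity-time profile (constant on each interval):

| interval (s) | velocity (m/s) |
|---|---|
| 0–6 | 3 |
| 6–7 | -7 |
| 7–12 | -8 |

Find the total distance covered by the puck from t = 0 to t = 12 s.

Total distance travelled is ∫|v| dt — sum the magnitudes of each area piece.
0–6 s: |3| × 6 = 18 m
6–7 s: |-7| × 1 = 7 m
7–12 s: |-8| × 5 = 40 m
Total distance = 65 m

65 m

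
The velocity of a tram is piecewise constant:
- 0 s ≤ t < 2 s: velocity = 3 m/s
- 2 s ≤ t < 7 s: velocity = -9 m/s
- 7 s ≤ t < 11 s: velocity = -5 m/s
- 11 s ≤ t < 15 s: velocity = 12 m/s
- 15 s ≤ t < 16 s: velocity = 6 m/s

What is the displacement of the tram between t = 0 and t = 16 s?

-5 m

Net displacement equals the area under the velocity-time graph (areas below the axis count negative).
0–2 s: 3 × 2 = 6 m
2–7 s: -9 × 5 = -45 m
7–11 s: -5 × 4 = -20 m
11–15 s: 12 × 4 = 48 m
15–16 s: 6 × 1 = 6 m
Net displacement = -5 m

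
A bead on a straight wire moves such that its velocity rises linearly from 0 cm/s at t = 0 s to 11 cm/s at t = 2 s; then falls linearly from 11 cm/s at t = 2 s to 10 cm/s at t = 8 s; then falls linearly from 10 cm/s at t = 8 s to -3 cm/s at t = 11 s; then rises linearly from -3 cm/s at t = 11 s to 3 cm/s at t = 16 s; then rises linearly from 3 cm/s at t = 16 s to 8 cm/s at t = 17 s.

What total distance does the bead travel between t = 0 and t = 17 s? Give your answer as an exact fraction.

Total distance travelled is ∫|v| dt — sum the magnitudes of each area piece.
0–2 s: |½(0 + 11)(2)| = 11 cm
2–8 s: |½(11 + 10)(6)| = 63 cm
8–11 s: v = 0 at t = 134/13 s; triangle areas 150/13 + 27/26 = 327/26 cm
11–16 s: v = 0 at t = 13.5 s; triangle areas 3.75 + 3.75 = 7.5 cm
16–17 s: |½(3 + 8)(1)| = 5.5 cm
Total distance = 2589/26 cm

2589/26 cm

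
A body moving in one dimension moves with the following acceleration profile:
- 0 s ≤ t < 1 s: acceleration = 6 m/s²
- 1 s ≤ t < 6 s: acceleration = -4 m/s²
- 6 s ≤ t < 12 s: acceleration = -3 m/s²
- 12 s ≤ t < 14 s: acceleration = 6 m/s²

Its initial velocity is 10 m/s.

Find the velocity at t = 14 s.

-10 m/s

Δv equals the area under the a-t graph; then v = v₀ + Δv.
0–1 s: 6 × 1 = 6 m/s
1–6 s: -4 × 5 = -20 m/s
6–12 s: -3 × 6 = -18 m/s
12–14 s: 6 × 2 = 12 m/s
Δv = -20 m/s, so v(14) = 10 + (-20) = -10 m/s.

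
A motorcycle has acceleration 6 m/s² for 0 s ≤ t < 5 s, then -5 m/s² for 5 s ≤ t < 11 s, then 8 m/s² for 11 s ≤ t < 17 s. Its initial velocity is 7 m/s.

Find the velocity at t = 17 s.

Δv equals the area under the a-t graph; then v = v₀ + Δv.
0–5 s: 6 × 5 = 30 m/s
5–11 s: -5 × 6 = -30 m/s
11–17 s: 8 × 6 = 48 m/s
Δv = 48 m/s, so v(17) = 7 + (48) = 55 m/s.

55 m/s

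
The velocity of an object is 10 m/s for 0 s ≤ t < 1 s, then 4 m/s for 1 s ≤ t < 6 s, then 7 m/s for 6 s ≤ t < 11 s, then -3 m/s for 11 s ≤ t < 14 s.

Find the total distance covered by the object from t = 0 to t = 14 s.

74 m

Distance (not displacement) is the total path length: add the absolute areas under v-t.
0–1 s: |10| × 1 = 10 m
1–6 s: |4| × 5 = 20 m
6–11 s: |7| × 5 = 35 m
11–14 s: |-3| × 3 = 9 m
Total distance = 74 m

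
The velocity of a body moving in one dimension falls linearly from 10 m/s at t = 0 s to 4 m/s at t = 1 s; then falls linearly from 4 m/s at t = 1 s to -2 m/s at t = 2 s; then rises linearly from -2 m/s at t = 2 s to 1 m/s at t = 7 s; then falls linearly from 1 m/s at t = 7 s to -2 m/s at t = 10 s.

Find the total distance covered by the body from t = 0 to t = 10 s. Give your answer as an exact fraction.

Total distance travelled is ∫|v| dt — sum the magnitudes of each area piece.
0–1 s: |½(10 + 4)(1)| = 7 m
1–2 s: v = 0 at t = 5/3 s; triangle areas 4/3 + 1/3 = 5/3 m
2–7 s: v = 0 at t = 16/3 s; triangle areas 10/3 + 5/6 = 25/6 m
7–10 s: v = 0 at t = 8 s; triangle areas 0.5 + 2 = 2.5 m
Total distance = 46/3 m

46/3 m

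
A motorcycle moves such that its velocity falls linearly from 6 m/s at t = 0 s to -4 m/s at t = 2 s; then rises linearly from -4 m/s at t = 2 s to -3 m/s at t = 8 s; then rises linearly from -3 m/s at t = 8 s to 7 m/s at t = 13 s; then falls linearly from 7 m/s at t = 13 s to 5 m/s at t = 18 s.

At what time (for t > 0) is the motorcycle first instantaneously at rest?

t = 1.2 s

v changes sign on 0–2 s (from 6 to -4); the graph is linear there, so v = 0 at t = 0 + (-6)·(2 − 0)/(-4 − 6) = 1.2 s.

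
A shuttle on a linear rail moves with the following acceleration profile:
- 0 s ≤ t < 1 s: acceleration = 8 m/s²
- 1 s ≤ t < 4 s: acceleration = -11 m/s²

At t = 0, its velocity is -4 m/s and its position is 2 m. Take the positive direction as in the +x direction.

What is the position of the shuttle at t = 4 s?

-35.5 m

On each constant-a segment, Δv = aΔt and Δx = v₀Δt + ½aΔt²; chain segment to segment.
0–1 s: v starts -4 m/s; Δx = -4·1 + ½·8·1² = 0 m; v ends 4 m/s.
1–4 s: v starts 4 m/s; Δx = 4·3 + ½·-11·3² = -37.5 m; v ends -29 m/s.
x(4) = 2 + Σ Δx = -35.5 m.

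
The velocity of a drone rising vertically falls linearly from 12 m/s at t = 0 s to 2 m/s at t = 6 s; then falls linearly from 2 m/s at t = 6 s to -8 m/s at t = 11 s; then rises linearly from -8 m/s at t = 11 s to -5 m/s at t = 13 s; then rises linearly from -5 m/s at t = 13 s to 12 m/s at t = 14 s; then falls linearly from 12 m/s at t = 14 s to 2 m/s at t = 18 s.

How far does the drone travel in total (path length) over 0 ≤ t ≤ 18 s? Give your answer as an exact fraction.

Total distance travelled is ∫|v| dt — sum the magnitudes of each area piece.
0–6 s: |½(12 + 2)(6)| = 42 m
6–11 s: v = 0 at t = 7 s; triangle areas 1 + 16 = 17 m
11–13 s: |½(-8 + -5)(2)| = 13 m
13–14 s: v = 0 at t = 226/17 s; triangle areas 25/34 + 72/17 = 169/34 m
14–18 s: |½(12 + 2)(4)| = 28 m
Total distance = 3569/34 m

3569/34 m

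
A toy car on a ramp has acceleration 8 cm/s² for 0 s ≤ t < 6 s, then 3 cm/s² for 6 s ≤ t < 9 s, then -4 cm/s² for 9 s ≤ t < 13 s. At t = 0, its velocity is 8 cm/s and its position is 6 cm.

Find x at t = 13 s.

On each constant-a segment, Δv = aΔt and Δx = v₀Δt + ½aΔt²; chain segment to segment.
0–6 s: v starts 8 cm/s; Δx = 8·6 + ½·8·6² = 192 cm; v ends 56 cm/s.
6–9 s: v starts 56 cm/s; Δx = 56·3 + ½·3·3² = 181.5 cm; v ends 65 cm/s.
9–13 s: v starts 65 cm/s; Δx = 65·4 + ½·-4·4² = 228 cm; v ends 49 cm/s.
x(13) = 6 + Σ Δx = 607.5 cm.

607.5 cm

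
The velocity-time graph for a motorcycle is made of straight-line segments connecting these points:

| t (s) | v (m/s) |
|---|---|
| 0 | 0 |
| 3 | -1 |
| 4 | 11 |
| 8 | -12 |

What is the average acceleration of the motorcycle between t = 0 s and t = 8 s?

-1.5 m/s²

Average acceleration = Δv/Δt = (-12 − 0)/(8 − 0) = -1.5 m/s².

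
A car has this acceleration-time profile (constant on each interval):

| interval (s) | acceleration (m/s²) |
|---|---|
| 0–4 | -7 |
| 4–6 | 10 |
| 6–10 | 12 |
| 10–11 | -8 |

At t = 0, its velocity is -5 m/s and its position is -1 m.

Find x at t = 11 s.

On each constant-a segment, Δv = aΔt and Δx = v₀Δt + ½aΔt²; chain segment to segment.
0–4 s: v starts -5 m/s; Δx = -5·4 + ½·-7·4² = -76 m; v ends -33 m/s.
4–6 s: v starts -33 m/s; Δx = -33·2 + ½·10·2² = -46 m; v ends -13 m/s.
6–10 s: v starts -13 m/s; Δx = -13·4 + ½·12·4² = 44 m; v ends 35 m/s.
10–11 s: v starts 35 m/s; Δx = 35·1 + ½·-8·1² = 31 m; v ends 27 m/s.
x(11) = -1 + Σ Δx = -48 m.

-48 m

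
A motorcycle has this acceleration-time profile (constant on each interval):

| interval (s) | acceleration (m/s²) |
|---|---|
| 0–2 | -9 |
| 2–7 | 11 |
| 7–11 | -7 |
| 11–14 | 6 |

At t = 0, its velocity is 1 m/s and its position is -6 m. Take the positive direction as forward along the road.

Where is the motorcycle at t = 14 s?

On each constant-a segment, Δv = aΔt and Δx = v₀Δt + ½aΔt²; chain segment to segment.
0–2 s: v starts 1 m/s; Δx = 1·2 + ½·-9·2² = -16 m; v ends -17 m/s.
2–7 s: v starts -17 m/s; Δx = -17·5 + ½·11·5² = 52.5 m; v ends 38 m/s.
7–11 s: v starts 38 m/s; Δx = 38·4 + ½·-7·4² = 96 m; v ends 10 m/s.
11–14 s: v starts 10 m/s; Δx = 10·3 + ½·6·3² = 57 m; v ends 28 m/s.
x(14) = -6 + Σ Δx = 183.5 m.

183.5 m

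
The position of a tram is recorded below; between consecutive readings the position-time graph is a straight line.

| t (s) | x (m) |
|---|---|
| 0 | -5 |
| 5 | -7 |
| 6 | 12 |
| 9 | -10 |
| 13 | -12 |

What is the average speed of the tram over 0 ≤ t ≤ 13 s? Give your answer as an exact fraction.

45/13 m/s

Average speed = (total path length)/(elapsed time); on a piecewise-linear x-t graph the path length is Σ|Δx|.
0–5 s: |Δx| = |-7 − -5| = 2 m
5–6 s: |Δx| = |12 − -7| = 19 m
6–9 s: |Δx| = |-10 − 12| = 22 m
9–13 s: |Δx| = |-12 − -10| = 2 m
Total path = 45 m; average speed = 45/13 = 45/13 m/s.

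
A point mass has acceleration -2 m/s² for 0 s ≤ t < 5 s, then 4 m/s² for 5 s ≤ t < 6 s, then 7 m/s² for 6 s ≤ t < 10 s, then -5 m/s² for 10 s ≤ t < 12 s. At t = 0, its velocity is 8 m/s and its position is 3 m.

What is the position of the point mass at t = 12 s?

132 m

On each constant-a segment, Δv = aΔt and Δx = v₀Δt + ½aΔt²; chain segment to segment.
0–5 s: v starts 8 m/s; Δx = 8·5 + ½·-2·5² = 15 m; v ends -2 m/s.
5–6 s: v starts -2 m/s; Δx = -2·1 + ½·4·1² = 0 m; v ends 2 m/s.
6–10 s: v starts 2 m/s; Δx = 2·4 + ½·7·4² = 64 m; v ends 30 m/s.
10–12 s: v starts 30 m/s; Δx = 30·2 + ½·-5·2² = 50 m; v ends 20 m/s.
x(12) = 3 + Σ Δx = 132 m.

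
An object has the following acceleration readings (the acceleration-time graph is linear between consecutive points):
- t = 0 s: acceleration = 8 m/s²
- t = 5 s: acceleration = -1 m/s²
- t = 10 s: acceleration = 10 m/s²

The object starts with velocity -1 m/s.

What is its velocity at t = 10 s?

39 m/s

Δv equals the area under the a-t graph; then v = v₀ + Δv.
0–5 s: ½(8 + -1)(5) = 17.5 m/s
5–10 s: ½(-1 + 10)(5) = 22.5 m/s
Δv = 40 m/s, so v(10) = -1 + (40) = 39 m/s.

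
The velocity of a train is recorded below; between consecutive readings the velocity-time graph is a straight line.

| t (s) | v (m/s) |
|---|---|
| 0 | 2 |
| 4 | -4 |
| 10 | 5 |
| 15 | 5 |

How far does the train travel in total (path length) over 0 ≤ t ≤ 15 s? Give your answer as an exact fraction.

136/3 m

Distance (not displacement) is the total path length: add the absolute areas under v-t.
0–4 s: v = 0 at t = 4/3 s; triangle areas 4/3 + 16/3 = 20/3 m
4–10 s: v = 0 at t = 20/3 s; triangle areas 16/3 + 25/3 = 41/3 m
10–15 s: |5| × 5 = 25 m
Total distance = 136/3 m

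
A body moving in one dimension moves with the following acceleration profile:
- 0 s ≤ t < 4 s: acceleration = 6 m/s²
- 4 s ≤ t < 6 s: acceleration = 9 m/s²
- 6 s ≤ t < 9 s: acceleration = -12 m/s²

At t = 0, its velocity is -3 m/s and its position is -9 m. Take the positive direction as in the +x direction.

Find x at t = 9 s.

On each constant-a segment, Δv = aΔt and Δx = v₀Δt + ½aΔt²; chain segment to segment.
0–4 s: v starts -3 m/s; Δx = -3·4 + ½·6·4² = 36 m; v ends 21 m/s.
4–6 s: v starts 21 m/s; Δx = 21·2 + ½·9·2² = 60 m; v ends 39 m/s.
6–9 s: v starts 39 m/s; Δx = 39·3 + ½·-12·3² = 63 m; v ends 3 m/s.
x(9) = -9 + Σ Δx = 150 m.

150 m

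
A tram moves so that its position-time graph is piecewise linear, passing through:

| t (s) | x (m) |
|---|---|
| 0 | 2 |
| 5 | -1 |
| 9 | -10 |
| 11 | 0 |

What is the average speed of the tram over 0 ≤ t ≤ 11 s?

Average speed = (total path length)/(elapsed time); on a piecewise-linear x-t graph the path length is Σ|Δx|.
0–5 s: |Δx| = |-1 − 2| = 3 m
5–9 s: |Δx| = |-10 − -1| = 9 m
9–11 s: |Δx| = |0 − -10| = 10 m
Total path = 22 m; average speed = 22/11 = 2 m/s.

2 m/s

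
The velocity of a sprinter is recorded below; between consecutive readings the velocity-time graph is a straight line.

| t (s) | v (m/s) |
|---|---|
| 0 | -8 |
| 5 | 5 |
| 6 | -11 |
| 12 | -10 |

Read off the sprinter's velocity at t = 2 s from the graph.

On 0–5 s the graph is linear from -8 to 5 m/s: v(2) = -8 + (5 − -8)·(2 − 0)/(5 − 0) = -2.8 m/s.

-2.8 m/s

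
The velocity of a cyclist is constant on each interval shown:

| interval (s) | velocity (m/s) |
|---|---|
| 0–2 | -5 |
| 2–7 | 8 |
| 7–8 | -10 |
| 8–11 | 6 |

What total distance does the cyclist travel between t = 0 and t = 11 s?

78 m

Total distance travelled is ∫|v| dt — sum the magnitudes of each area piece.
0–2 s: |-5| × 2 = 10 m
2–7 s: |8| × 5 = 40 m
7–8 s: |-10| × 1 = 10 m
8–11 s: |6| × 3 = 18 m
Total distance = 78 m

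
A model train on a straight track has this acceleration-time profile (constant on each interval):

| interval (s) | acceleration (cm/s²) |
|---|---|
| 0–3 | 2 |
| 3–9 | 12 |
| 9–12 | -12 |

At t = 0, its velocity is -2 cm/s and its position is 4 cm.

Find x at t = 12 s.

421 cm

On each constant-a segment, Δv = aΔt and Δx = v₀Δt + ½aΔt²; chain segment to segment.
0–3 s: v starts -2 cm/s; Δx = -2·3 + ½·2·3² = 3 cm; v ends 4 cm/s.
3–9 s: v starts 4 cm/s; Δx = 4·6 + ½·12·6² = 240 cm; v ends 76 cm/s.
9–12 s: v starts 76 cm/s; Δx = 76·3 + ½·-12·3² = 174 cm; v ends 40 cm/s.
x(12) = 4 + Σ Δx = 421 cm.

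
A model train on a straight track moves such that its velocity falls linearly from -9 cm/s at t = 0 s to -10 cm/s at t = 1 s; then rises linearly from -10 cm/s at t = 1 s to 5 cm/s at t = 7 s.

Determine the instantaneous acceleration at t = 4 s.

2.5 cm/s²

Acceleration is the slope of the v-t graph on 1–7 s: (5 − -10)/(7 − 1) = 2.5 cm/s².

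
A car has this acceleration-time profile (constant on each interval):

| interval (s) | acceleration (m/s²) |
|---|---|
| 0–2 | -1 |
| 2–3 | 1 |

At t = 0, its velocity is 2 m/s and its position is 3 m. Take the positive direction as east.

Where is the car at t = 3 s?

5.5 m

On each constant-a segment, Δv = aΔt and Δx = v₀Δt + ½aΔt²; chain segment to segment.
0–2 s: v starts 2 m/s; Δx = 2·2 + ½·-1·2² = 2 m; v ends 0 m/s.
2–3 s: v starts 0 m/s; Δx = 0·1 + ½·1·1² = 0.5 m; v ends 1 m/s.
x(3) = 3 + Σ Δx = 5.5 m.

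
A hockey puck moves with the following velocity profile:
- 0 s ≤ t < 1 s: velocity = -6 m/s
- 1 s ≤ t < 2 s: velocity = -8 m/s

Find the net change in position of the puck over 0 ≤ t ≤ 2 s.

Displacement is the signed area under the v-t curve.
0–1 s: -6 × 1 = -6 m
1–2 s: -8 × 1 = -8 m
Net displacement = -14 m

-14 m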